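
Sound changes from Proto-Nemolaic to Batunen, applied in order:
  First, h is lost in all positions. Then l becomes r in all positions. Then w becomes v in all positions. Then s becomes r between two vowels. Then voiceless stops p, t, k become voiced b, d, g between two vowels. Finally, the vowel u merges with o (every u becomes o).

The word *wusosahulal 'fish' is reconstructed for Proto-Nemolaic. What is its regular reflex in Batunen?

Batunen: *wusosahulal > wusosaulal > wusosaurar > vusosaurar > vuroraurar > vororaorar  (by h-loss, unconditioned shift, unconditioned shift, rhotacism, vowel merger)

vororaorar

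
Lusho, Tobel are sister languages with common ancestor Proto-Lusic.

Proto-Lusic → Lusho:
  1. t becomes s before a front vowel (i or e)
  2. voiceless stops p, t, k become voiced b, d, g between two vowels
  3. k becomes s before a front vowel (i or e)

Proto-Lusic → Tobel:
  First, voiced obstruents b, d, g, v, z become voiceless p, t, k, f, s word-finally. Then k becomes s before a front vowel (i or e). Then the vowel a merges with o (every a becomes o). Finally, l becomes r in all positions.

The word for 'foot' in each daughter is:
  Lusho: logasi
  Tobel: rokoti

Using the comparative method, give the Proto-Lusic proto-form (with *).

*lokati

Position 5: Lusho has s, Tobel has t. Taking the neighbouring segments as reconstructed: Lusho s could go back to *t or *s; Tobel t can only go back to *t — the one source consistent with every daughter is *t.
Position 3: Lusho has g, Tobel has k. Taking the neighbouring segments as reconstructed: Lusho g could go back to *k or *g; Tobel k can only go back to *k — the one source consistent with every daughter is *k.
This points to *lokati. Verify forward in each daughter:
Lusho: start from *lokati.
  rule 1 (palatalisation): lokati → lokasi
  rule 2 (intervocalic voicing): lokasi → logasi
  rule 3: no change — logasi
  ⇒ Lusho logasi
Tobel: *lokati > lokoti > rokoti  (by vowel merger, unconditioned shift)
Only *lokati yields all of Lusho logasi, Tobel rokoti.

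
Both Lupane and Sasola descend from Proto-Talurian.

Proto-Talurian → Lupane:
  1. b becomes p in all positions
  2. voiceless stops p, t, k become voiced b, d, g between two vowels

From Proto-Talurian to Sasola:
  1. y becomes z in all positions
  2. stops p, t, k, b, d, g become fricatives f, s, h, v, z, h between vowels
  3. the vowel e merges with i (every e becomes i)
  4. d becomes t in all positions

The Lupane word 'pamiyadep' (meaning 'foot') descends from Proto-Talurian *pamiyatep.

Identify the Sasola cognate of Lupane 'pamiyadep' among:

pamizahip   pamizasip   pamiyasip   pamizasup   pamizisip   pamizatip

Sasola: start from *pamiyatep.
  rule 1 (unconditioned shift): pamiyatep → pamizatep
  rule 2 (intervocalic lenition): pamizatep → pamizasep
  rule 3 (vowel merger): pamizasep → pamizasip
  rule 4: no change — pamizasip
  ⇒ Sasola pamizasip
Among the options, 'pamizasip' alone shows every Sasola change applied in order.

pamizasip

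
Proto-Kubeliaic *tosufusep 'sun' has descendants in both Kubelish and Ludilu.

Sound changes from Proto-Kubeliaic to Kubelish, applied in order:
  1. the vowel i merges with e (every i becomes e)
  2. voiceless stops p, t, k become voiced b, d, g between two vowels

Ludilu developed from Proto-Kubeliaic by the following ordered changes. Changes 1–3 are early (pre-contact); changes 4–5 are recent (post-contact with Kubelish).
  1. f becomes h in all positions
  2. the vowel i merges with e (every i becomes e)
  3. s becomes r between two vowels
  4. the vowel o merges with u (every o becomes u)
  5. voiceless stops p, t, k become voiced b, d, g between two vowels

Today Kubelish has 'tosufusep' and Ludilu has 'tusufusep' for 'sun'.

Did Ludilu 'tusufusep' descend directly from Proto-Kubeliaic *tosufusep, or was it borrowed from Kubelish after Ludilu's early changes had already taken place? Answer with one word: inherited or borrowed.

borrowed

If inherited, *tosufusep would pass through all of Ludilu's changes:
Ludilu: start from *tosufusep.
  rule 1 (unconditioned shift): tosufusep → tosuhusep
  rule 2: no change — tosuhusep
  rule 3 (rhotacism): tosuhusep → toruhurep
  rule 4 (vowel merger): toruhurep → turuhurep
  rule 5: no change — turuhurep
  ⇒ Ludilu turuhurep
If borrowed from Kubelish 'tosufusep' after the early changes, it would undergo only the recent ones:
  rule 4 (vowel merger): tosufusep → tusufusep
  rule 5 (intervocalic voicing): no change (tusufusep)
  ⇒ as a loan: tusufusep
Ludilu 'tusufusep' matches the loan outcome 'tusufusep', not the inherited 'turuhurep' — it skipped the early Ludilu changes, so it was borrowed from Kubelish.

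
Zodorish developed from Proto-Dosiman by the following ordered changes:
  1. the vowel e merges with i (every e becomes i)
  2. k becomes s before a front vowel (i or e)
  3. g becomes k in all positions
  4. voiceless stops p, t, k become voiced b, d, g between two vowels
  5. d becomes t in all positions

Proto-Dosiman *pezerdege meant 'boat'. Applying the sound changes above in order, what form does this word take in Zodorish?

pizirtigi

Zodorish: *pezerdege > pizirdigi > pizirdiki > pizirdigi > pizirtigi  (by vowel merger, unconditioned shift, intervocalic voicing, unconditioned shift)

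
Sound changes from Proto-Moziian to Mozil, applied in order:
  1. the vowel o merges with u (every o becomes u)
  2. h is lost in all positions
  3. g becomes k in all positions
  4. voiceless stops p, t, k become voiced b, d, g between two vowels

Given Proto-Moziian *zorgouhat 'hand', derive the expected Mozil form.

zurkuuat

Mozil: *zorgouhat > zurguuhat > zurguuat > zurkuuat  (by vowel merger, h-loss, unconditioned shift)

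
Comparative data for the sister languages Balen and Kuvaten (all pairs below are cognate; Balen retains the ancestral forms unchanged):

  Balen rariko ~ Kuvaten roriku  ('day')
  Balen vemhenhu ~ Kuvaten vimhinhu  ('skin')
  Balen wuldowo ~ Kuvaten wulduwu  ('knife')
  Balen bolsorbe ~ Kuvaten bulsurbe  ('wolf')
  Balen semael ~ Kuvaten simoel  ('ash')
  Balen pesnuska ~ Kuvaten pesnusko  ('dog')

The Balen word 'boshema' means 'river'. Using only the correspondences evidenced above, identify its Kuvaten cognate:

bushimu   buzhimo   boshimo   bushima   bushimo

bushimo

wuldowo ~ wulduwu, bolsorbe ~ bulsurbe — Balen o corresponds to Kuvaten u after a consonant, before a consonant other than r, m, n, p, b, f, v.
vemhenhu ~ vimhinhu, semael ~ simoel — Balen e corresponds to Kuvaten i after a consonant, before a nasal.
pesnuska ~ pesnusko — Balen a corresponds to Kuvaten o word-finally.
Applying these to Balen 'boshema':
  boshema → bushema   (o→u after a consonant, before a consonant other than r, m, n, p, b, f, v)
  bushema → bushima   (e→i after a consonant, before a nasal)
  bushima → bushimo   (a→o word-finally)
So the Kuvaten cognate is 'bushimo'.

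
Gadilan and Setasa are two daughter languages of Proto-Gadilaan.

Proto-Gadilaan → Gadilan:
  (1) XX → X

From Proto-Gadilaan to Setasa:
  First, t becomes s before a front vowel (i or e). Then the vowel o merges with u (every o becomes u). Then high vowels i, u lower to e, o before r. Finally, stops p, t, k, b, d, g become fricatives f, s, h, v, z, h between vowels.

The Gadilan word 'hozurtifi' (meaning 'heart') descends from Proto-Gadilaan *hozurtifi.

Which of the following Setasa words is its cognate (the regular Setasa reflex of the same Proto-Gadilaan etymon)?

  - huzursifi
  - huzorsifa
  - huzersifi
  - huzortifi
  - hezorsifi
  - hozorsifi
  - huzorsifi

huzorsifi

Setasa: *hozurtifi
  hozurtifi → hozursifi   [palatalisation]
  hozursifi → huzursifi   [vowel merger]
  huzursifi → huzorsifi   [pre-rhotic lowering]
  huzorsifi (rule 4 does not apply)
  giving Setasa huzorsifi.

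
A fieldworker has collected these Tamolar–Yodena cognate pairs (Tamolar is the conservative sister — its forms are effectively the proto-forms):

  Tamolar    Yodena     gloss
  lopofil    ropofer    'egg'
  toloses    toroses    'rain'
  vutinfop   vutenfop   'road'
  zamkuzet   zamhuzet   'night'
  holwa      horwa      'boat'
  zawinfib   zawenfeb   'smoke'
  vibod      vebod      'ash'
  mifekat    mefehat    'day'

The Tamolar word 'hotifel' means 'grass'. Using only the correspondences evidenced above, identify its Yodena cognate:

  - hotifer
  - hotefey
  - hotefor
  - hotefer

hotefer

mifekat ~ mefehat — Tamolar i corresponds to Yodena e after a consonant, before a labial obstruent.
lopofil ~ ropofer — Tamolar l corresponds to Yodena r word-finally.
Applying these to Tamolar 'hotifel':
  hotifel → hotefel   (i→e after a consonant, before a labial obstruent)
  hotefel → hotefer   (l→r word-finally)
So the Yodena cognate is 'hotefer'.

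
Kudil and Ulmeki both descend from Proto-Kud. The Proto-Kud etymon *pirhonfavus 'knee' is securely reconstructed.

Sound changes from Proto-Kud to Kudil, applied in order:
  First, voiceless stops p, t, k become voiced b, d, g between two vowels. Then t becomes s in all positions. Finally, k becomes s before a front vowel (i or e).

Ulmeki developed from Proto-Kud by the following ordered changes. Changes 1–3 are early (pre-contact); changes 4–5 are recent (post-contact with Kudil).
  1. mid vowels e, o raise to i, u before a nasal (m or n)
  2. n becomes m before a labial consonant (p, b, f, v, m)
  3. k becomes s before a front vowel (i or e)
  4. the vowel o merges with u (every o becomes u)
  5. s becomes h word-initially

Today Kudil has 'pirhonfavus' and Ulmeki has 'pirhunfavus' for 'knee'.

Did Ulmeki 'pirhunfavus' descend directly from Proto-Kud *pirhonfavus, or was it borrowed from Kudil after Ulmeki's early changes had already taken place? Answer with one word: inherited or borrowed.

borrowed

If inherited, *pirhonfavus would pass through all of Ulmeki's changes:
Ulmeki: *pirhonfavus
  pirhonfavus → pirhunfavus   [pre-nasal raising]
  pirhunfavus → pirhumfavus   [nasal place assimilation]
  pirhumfavus (rule 3 does not apply)
  pirhumfavus (rule 4 does not apply)
  pirhumfavus (rule 5 does not apply)
  giving Ulmeki pirhumfavus.
If borrowed from Kudil 'pirhonfavus' after the early changes, it would undergo only the recent ones:
  rule 4 (vowel merger): pirhonfavus → pirhunfavus
  rule 5 (debuccalisation): no change (pirhunfavus)
  ⇒ as a loan: pirhunfavus
Ulmeki 'pirhunfavus' matches the loan outcome 'pirhunfavus', not the inherited 'pirhumfavus' — it skipped the early Ulmeki changes, so it was borrowed from Kudil.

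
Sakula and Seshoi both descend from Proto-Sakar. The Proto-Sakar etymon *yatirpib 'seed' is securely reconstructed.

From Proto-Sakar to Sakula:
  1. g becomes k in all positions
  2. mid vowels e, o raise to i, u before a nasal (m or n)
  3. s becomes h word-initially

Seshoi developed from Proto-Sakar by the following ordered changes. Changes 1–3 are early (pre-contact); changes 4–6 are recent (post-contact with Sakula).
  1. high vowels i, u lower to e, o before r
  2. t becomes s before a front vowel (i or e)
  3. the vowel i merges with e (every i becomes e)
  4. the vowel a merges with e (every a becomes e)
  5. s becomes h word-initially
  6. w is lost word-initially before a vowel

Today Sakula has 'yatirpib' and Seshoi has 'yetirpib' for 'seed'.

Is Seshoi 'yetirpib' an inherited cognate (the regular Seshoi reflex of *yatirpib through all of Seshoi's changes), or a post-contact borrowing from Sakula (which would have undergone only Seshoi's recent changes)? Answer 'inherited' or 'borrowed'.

If inherited, *yatirpib would pass through all of Seshoi's changes:
Seshoi: *yatirpib > yaterpib > yaserpib > yaserpeb > yeserpeb  (by pre-rhotic lowering, palatalisation, vowel merger, vowel merger)
If borrowed from Sakula 'yatirpib' after the early changes, it would undergo only the recent ones:
  rule 4 (vowel merger): yatirpib → yetirpib
  rule 5 (debuccalisation): no change (yetirpib)
  rule 6 (glide loss): no change (yetirpib)
  ⇒ as a loan: yetirpib
Seshoi 'yetirpib' matches the loan outcome 'yetirpib', not the inherited 'yeserpeb' — it skipped the early Seshoi changes, so it was borrowed from Sakula.

borrowed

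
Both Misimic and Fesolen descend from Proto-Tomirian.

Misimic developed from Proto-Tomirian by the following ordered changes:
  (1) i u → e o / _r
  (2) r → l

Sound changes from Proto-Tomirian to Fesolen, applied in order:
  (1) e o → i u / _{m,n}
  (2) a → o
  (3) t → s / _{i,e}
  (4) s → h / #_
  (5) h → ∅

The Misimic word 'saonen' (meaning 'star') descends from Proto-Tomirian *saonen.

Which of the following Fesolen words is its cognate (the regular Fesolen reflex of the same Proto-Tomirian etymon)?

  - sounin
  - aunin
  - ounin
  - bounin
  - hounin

ounin

Fesolen: start from *saonen.
  rule 1 (pre-nasal raising): saonen → saunin
  rule 2 (vowel merger): saunin → sounin
  rule 3: no change — sounin
  rule 4 (debuccalisation): sounin → hounin
  rule 5 (h-loss): hounin → ounin
  ⇒ Fesolen ounin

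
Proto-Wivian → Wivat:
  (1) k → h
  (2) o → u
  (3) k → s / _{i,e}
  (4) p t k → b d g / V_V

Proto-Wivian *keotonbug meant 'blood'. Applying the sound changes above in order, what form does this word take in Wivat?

heudunbug

Wivat: *keotonbug > heotonbug > heutunbug > heudunbug  (by unconditioned shift, vowel merger, intervocalic voicing)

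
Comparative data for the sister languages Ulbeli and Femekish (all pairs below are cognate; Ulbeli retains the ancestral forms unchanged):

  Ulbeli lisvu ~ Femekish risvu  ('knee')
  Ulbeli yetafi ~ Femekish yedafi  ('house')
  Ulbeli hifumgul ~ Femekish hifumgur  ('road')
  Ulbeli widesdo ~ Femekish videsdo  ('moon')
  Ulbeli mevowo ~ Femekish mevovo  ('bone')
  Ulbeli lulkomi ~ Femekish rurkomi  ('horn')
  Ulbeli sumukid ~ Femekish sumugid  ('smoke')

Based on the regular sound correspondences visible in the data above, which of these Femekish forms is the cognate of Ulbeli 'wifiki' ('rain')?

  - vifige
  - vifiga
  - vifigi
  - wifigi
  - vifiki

vifigi

widesdo ~ videsdo — Ulbeli w corresponds to Femekish v word-initially before a front vowel.
sumukid ~ sumugid — Ulbeli k corresponds to Femekish g between vowels (before a front vowel).
Applying these to Ulbeli 'wifiki':
  wifiki → vifiki   (w→v word-initially before a front vowel)
  vifiki → vifigi   (k→g between vowels (before a front vowel))
So the Femekish cognate is 'vifigi'.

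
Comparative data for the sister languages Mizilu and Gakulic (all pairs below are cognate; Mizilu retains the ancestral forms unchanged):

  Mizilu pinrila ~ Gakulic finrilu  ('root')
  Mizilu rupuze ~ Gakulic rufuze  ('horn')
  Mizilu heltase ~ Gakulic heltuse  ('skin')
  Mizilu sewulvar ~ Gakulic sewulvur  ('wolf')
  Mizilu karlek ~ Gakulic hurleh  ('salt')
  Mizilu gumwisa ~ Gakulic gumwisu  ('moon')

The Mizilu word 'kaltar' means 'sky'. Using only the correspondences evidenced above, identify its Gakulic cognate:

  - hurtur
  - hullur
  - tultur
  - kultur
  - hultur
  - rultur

karlek ~ hurleh — Mizilu k corresponds to Gakulic h word-initially before a back vowel.
heltase ~ heltuse — Mizilu a corresponds to Gakulic u after a consonant, before a consonant other than r, m, n, p, b, f, v.
sewulvar ~ sewulvur, karlek ~ hurleh — Mizilu a corresponds to Gakulic u after a consonant, before r.
Applying these to Mizilu 'kaltar':
  kaltar → haltar   (k→h word-initially before a back vowel)
  haltar → hultar   (a→u after a consonant, before a consonant other than r, m, n, p, b, f, v)
  hultar → hultur   (a→u after a consonant, before r)
So the Gakulic cognate is 'hultur'.

hultur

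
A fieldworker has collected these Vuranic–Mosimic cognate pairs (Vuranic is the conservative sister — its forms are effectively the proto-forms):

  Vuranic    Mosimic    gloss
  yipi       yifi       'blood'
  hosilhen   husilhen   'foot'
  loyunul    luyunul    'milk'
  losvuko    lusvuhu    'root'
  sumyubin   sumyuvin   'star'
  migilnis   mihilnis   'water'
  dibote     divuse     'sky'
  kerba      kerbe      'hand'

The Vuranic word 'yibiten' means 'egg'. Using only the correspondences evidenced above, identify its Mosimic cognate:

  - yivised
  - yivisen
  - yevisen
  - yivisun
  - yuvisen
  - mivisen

sumyubin ~ sumyuvin — Vuranic b corresponds to Mosimic v between vowels (before a front vowel).
dibote ~ divuse — Vuranic t corresponds to Mosimic s between vowels (before a front vowel).
Applying these to Vuranic 'yibiten':
  yibiten → yiviten   (b→v between vowels (before a front vowel))
  yiviten → yivisen   (t→s between vowels (before a front vowel))
So the Mosimic cognate is 'yivisen'.

yivisen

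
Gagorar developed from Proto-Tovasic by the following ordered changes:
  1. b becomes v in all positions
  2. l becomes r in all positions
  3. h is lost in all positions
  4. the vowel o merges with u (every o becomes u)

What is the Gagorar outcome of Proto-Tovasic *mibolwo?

Gagorar: start from *mibolwo.
  rule 1 (unconditioned shift): mibolwo → mivolwo
  rule 2 (unconditioned shift): mivolwo → mivorwo
  rule 3: no change — mivorwo
  rule 4 (vowel merger): mivorwo → mivurwu
  ⇒ Gagorar mivurwu

mivurwu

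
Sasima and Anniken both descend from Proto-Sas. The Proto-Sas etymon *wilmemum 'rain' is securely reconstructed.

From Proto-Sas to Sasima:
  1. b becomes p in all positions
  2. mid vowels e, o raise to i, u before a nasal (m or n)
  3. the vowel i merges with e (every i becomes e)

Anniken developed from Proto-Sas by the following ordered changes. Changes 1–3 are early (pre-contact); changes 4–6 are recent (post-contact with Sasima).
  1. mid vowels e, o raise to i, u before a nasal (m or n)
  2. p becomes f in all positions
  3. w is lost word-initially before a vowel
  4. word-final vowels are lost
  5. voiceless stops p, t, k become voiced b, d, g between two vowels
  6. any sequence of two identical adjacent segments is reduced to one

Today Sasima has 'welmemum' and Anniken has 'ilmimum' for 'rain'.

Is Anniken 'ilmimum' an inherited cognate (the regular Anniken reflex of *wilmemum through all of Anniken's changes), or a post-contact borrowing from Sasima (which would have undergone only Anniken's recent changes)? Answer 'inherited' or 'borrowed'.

inherited

If inherited, *wilmemum would pass through all of Anniken's changes:
Anniken: *wilmemum
  wilmemum → wilmimum   [pre-nasal raising]
  wilmimum (rule 2 does not apply)
  wilmimum → ilmimum   [glide loss]
  ilmimum (rule 4 does not apply)
  ilmimum (rule 5 does not apply)
  ilmimum (rule 6 does not apply)
  giving Anniken ilmimum.
If borrowed from Sasima 'welmemum' after the early changes, it would undergo only the recent ones:
  rule 4 (apocope): no change (welmemum)
  rule 5 (intervocalic voicing): no change (welmemum)
  rule 6 (degemination): no change (welmemum)
  ⇒ as a loan: welmemum
Anniken 'ilmimum' matches the inherited outcome exactly, so it is an inherited cognate, not a loan.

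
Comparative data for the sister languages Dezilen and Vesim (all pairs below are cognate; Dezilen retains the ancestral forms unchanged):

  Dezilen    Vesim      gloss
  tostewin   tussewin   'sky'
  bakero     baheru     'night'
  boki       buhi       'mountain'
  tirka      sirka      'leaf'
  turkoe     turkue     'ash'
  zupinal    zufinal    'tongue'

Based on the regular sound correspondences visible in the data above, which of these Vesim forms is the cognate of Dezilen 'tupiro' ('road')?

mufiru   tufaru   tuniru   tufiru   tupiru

zupinal ~ zufinal — Dezilen p corresponds to Vesim f between vowels (before a front vowel).
bakero ~ baheru — Dezilen o corresponds to Vesim u word-finally.
Applying these to Dezilen 'tupiro':
  tupiro → tufiro   (p→f between vowels (before a front vowel))
  tufiro → tufiru   (o→u word-finally)
So the Vesim cognate is 'tufiru'.

tufiru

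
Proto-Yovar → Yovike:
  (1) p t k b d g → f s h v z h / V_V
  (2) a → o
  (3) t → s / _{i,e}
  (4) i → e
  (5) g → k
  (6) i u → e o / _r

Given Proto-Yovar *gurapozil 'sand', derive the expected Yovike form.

korofozel

Yovike: *gurapozil > gurafozil > gurofozil > gurofozel > kurofozel > korofozel  (by intervocalic lenition, vowel merger, vowel merger, unconditioned shift, pre-rhotic lowering)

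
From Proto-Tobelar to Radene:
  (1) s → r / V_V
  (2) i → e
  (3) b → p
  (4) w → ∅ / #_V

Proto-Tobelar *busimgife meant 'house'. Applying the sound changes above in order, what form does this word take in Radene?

Radene: *busimgife > burimgife > buremgefe > puremgefe  (by rhotacism, vowel merger, unconditioned shift)

puremgefe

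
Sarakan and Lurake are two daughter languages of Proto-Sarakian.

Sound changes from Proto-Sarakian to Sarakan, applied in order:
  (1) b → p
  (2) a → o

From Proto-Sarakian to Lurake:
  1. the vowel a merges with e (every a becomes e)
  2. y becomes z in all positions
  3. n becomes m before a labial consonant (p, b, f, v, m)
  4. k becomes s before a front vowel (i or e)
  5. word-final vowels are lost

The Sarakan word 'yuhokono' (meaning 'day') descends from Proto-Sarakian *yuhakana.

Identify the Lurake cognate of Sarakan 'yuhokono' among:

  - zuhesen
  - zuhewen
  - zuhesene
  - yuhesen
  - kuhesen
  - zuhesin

Lurake: *yuhakana
  yuhakana → yuhekene   [vowel merger]
  yuhekene → zuhekene   [unconditioned shift]
  zuhekene (rule 3 does not apply)
  zuhekene → zuhesene   [palatalisation]
  zuhesene → zuhesen   [apocope]
  giving Lurake zuhesen.
Only 'zuhesen' matches the regular Lurake development of *yuhakana.

zuhesen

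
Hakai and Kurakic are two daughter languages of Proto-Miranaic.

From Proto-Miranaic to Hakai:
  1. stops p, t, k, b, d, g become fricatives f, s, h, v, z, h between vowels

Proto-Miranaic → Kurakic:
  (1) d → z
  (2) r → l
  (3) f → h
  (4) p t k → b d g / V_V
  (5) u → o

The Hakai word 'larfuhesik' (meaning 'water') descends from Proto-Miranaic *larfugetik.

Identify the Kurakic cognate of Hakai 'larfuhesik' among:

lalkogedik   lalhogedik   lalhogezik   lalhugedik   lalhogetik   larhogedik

Kurakic: *larfugetik > lalfugetik > lalhugetik > lalhugedik > lalhogedik  (by unconditioned shift, unconditioned shift, intervocalic voicing, vowel merger)

lalhogedik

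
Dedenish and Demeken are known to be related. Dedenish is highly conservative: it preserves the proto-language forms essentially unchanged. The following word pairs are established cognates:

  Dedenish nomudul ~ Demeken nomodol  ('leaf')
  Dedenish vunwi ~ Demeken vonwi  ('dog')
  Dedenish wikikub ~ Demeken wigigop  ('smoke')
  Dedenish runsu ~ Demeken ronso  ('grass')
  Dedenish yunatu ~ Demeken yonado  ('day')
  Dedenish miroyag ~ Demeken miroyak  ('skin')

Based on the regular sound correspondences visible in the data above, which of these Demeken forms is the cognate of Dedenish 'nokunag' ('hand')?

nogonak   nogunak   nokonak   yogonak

nogonak

wikikub ~ wigigop — Dedenish k corresponds to Demeken g between vowels (before a back vowel).
vunwi ~ vonwi, runsu ~ ronso — Dedenish u corresponds to Demeken o after a consonant, before a nasal.
miroyag ~ miroyak — Dedenish g corresponds to Demeken k word-finally.
Applying these to Dedenish 'nokunag':
  nokunag → nogunag   (k→g between vowels (before a back vowel))
  nogunag → nogonag   (u→o after a consonant, before a nasal)
  nogonag → nogonak   (g→k word-finally)
So the Demeken cognate is 'nogonak'.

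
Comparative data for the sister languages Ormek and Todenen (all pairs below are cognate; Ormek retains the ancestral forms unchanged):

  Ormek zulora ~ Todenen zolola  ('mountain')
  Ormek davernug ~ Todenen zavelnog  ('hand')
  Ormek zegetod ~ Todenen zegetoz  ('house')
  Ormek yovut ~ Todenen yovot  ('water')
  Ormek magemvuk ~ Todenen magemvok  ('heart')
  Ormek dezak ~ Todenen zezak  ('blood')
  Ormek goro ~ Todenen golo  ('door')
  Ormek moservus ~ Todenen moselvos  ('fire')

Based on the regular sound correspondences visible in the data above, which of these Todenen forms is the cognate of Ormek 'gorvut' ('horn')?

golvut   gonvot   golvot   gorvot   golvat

golvot

moservus ~ moselvos — Ormek r corresponds to Todenen l after a vowel, before a labial obstruent.
zulora ~ zolola, davernug ~ zavelnog — Ormek u corresponds to Todenen o after a consonant, before a consonant other than r, m, n, p, b, f, v.
Applying these to Ormek 'gorvut':
  gorvut → golvut   (r→l after a vowel, before a labial obstruent)
  golvut → golvot   (u→o after a consonant, before a consonant other than r, m, n, p, b, f, v)
So the Todenen cognate is 'golvot'.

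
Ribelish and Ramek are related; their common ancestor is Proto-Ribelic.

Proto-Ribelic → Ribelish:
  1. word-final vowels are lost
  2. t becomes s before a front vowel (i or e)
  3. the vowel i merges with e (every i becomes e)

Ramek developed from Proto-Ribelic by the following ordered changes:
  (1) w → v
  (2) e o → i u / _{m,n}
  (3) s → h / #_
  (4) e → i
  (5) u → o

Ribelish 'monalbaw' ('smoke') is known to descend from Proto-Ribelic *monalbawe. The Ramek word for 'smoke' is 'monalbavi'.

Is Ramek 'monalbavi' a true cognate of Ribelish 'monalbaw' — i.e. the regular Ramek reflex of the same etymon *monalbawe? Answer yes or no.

Derive the expected Ramek reflex of *monalbawe:
Ramek: *monalbawe > monalbave > munalbave > munalbavi > monalbavi  (by unconditioned shift, pre-nasal raising, vowel merger, vowel merger)
Ramek 'monalbavi' matches the regular reflex exactly, so the pair is cognate.

yes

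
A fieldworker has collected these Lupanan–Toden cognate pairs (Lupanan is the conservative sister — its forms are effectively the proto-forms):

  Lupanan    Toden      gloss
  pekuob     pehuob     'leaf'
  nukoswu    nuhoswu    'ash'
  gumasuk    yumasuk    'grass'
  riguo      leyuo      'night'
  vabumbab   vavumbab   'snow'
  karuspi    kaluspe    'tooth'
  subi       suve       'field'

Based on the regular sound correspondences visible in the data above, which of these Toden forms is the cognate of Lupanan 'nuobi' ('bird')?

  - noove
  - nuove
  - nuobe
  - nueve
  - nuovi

nuove

subi ~ suve — Lupanan b corresponds to Toden v between vowels (before a front vowel).
karuspi ~ kaluspe, subi ~ suve — Lupanan i corresponds to Toden e word-finally.
Applying these to Lupanan 'nuobi':
  nuobi → nuovi   (b→v between vowels (before a front vowel))
  nuovi → nuove   (i→e word-finally)
So the Toden cognate is 'nuove'.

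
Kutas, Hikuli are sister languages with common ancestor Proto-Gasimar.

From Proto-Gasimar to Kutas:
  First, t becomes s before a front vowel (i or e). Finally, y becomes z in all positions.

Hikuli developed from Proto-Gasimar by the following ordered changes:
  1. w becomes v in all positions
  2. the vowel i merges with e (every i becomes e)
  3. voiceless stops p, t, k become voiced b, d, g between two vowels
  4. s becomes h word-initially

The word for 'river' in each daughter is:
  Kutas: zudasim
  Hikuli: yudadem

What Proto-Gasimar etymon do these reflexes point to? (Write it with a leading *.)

Position 1: Kutas has z, Hikuli has y. Hikuli preserves y here (none of its changes turn any other segment into y), so the proto-segment is *y.
Position 6: Kutas has i, Hikuli has e. Kutas preserves i here (none of its changes turn any other segment into i), so the proto-segment is *i.
Position 5: Kutas has s, Hikuli has d. Taking the neighbouring segments as reconstructed: Kutas s could go back to *t or *s; Hikuli d could go back to *t or *d — the one source consistent with every daughter is *t.
The remaining positions agree across the daughters. Check the candidate against every language:
Kutas: *yudatim > yudasim > zudasim  (by palatalisation, unconditioned shift)
Hikuli: start from *yudatim.
  rule 1: no change — yudatim
  rule 2 (vowel merger): yudatim → yudatem
  rule 3 (intervocalic voicing): yudatem → yudadem
  rule 4: no change — yudadem
  ⇒ Hikuli yudadem
*yudatim is the unique common source.

*yudatim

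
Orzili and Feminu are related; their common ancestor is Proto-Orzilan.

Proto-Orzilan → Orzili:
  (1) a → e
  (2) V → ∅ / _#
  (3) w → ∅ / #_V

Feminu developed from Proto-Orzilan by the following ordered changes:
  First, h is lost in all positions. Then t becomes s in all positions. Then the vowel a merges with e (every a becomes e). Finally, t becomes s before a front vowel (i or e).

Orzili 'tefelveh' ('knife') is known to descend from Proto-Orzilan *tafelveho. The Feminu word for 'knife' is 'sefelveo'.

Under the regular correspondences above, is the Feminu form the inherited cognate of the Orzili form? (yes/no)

Derive the expected Feminu reflex of *tafelveho:
Feminu: *tafelveho
  tafelveho → tafelveo   [h-loss]
  tafelveo → safelveo   [unconditioned shift]
  safelveo → sefelveo   [vowel merger]
  sefelveo (rule 4 does not apply)
  giving Feminu sefelveo.
Feminu 'sefelveo' matches the regular reflex exactly, so the pair is cognate.

yes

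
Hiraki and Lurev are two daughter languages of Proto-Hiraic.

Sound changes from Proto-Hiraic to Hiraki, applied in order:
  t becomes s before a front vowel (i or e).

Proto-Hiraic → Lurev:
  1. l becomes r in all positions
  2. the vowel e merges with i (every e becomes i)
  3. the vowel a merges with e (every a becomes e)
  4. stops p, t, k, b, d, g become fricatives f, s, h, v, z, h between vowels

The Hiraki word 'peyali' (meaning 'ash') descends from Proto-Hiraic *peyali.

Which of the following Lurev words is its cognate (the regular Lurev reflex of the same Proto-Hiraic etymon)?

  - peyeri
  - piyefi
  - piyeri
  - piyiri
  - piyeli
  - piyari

Lurev: *peyali
  peyali → peyari   [unconditioned shift]
  peyari → piyari   [vowel merger]
  piyari → piyeri   [vowel merger]
  piyeri (rule 4 does not apply)
  giving Lurev piyeri.

piyeri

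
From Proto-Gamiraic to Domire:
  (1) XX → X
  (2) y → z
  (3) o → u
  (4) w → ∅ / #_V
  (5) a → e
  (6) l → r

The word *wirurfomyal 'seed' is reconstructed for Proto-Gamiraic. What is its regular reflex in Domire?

irurfumzer

Domire: start from *wirurfomyal.
  rule 1: no change — wirurfomyal
  rule 2 (unconditioned shift): wirurfomyal → wirurfomzal
  rule 3 (vowel merger): wirurfomzal → wirurfumzal
  rule 4 (glide loss): wirurfumzal → irurfumzal
  rule 5 (vowel merger): irurfumzal → irurfumzel
  rule 6 (unconditioned shift): irurfumzel → irurfumzer
  ⇒ Domire irurfumzer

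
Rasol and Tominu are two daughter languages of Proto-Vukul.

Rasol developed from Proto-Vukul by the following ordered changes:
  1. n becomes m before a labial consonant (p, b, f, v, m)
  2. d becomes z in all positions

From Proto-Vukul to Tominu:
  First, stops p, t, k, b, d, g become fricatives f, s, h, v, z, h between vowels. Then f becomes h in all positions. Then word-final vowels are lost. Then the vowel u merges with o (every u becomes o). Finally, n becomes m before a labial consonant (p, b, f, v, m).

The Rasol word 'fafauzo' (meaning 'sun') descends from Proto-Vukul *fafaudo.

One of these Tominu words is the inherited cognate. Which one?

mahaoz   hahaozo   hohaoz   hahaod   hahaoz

hahaoz

Tominu: *fafaudo > fafauzo > hahauzo > hahauz > hahaoz  (by intervocalic lenition, unconditioned shift, apocope, vowel merger)
Among the options, 'hahaoz' alone shows every Tominu change applied in order.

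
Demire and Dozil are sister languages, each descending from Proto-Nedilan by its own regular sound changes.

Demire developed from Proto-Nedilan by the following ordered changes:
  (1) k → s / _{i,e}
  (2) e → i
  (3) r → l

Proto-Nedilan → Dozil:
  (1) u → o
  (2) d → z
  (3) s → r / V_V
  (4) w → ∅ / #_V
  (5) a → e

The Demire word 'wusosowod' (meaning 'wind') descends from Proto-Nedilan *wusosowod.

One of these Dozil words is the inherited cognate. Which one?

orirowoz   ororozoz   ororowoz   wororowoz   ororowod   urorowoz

Dozil: start from *wusosowod.
  rule 1 (vowel merger): wusosowod → wososowod
  rule 2 (unconditioned shift): wososowod → wososowoz
  rule 3 (rhotacism): wososowoz → wororowoz
  rule 4 (glide loss): wororowoz → ororowoz
  rule 5: no change — ororowoz
  ⇒ Dozil ororowoz

ororowoz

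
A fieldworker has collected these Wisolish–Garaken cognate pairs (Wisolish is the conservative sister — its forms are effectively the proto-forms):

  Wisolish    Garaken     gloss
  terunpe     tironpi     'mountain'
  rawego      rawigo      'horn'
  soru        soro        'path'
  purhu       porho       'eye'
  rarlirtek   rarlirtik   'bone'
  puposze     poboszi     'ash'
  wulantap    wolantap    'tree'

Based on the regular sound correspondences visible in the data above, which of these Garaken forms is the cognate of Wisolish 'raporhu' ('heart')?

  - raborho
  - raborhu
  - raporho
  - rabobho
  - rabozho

puposze ~ poboszi — Wisolish p corresponds to Garaken b between vowels (before a back vowel).
soru ~ soro, purhu ~ porho — Wisolish u corresponds to Garaken o word-finally.
Applying these to Wisolish 'raporhu':
  raporhu → raborhu   (p→b between vowels (before a back vowel))
  raborhu → raborho   (u→o word-finally)
So the Garaken cognate is 'raborho'.

raborho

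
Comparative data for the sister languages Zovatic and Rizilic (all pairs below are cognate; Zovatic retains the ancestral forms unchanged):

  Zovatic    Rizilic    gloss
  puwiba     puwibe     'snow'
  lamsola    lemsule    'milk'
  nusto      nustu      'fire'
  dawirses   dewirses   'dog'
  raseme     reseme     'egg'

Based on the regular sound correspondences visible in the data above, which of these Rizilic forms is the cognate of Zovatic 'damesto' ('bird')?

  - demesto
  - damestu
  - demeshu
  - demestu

lamsola ~ lemsule — Zovatic a corresponds to Rizilic e after a consonant, before a nasal.
nusto ~ nustu — Zovatic o corresponds to Rizilic u word-finally.
Applying these to Zovatic 'damesto':
  damesto → demesto   (a→e after a consonant, before a nasal)
  demesto → demestu   (o→u word-finally)
So the Rizilic cognate is 'demestu'.

demestu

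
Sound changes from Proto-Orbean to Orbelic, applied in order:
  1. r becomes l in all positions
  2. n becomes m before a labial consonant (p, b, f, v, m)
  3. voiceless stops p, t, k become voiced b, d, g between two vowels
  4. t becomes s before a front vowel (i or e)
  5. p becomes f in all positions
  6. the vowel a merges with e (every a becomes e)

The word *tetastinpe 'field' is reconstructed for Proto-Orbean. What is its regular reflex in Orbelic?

sedessimfe

Orbelic: *tetastinpe > tetastimpe > tedastimpe > sedassimpe > sedassimfe > sedessimfe  (by nasal place assimilation, intervocalic voicing, palatalisation, unconditioned shift, vowel merger)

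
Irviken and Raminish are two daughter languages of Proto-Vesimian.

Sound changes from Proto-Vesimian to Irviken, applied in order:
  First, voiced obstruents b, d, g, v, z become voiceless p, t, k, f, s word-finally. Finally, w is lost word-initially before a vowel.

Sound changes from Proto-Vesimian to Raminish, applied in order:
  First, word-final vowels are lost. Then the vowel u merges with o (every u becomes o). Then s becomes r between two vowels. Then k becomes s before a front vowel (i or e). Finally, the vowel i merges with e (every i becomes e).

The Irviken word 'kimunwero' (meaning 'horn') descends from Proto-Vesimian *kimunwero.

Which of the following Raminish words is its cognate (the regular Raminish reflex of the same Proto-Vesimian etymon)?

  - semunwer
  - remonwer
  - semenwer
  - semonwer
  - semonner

Raminish: *kimunwero > kimunwer > kimonwer > simonwer > semonwer  (by apocope, vowel merger, palatalisation, vowel merger)
The other candidates each miss or misapply at least one Raminish change.

semonwer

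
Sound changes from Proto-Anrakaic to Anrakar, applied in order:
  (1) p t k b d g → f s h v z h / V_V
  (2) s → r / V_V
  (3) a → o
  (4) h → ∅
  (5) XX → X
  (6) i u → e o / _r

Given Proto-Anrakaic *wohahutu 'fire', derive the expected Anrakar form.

wooru

Anrakar: start from *wohahutu.
  rule 1 (intervocalic lenition): wohahutu → wohahusu
  rule 2 (rhotacism): wohahusu → wohahuru
  rule 3 (vowel merger): wohahuru → wohohuru
  rule 4 (h-loss): wohohuru → woouru
  rule 5 (degemination): woouru → wouru
  rule 6 (pre-rhotic lowering): wouru → wooru
  ⇒ Anrakar wooru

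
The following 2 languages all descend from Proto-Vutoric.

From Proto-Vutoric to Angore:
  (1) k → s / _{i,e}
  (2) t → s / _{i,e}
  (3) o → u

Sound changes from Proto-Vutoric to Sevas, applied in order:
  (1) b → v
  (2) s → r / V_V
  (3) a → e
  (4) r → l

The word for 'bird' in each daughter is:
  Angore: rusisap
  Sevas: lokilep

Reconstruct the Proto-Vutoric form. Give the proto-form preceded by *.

Position 6: Angore has a, Sevas has e. Angore preserves a here (none of its changes turn any other segment into a), so the proto-segment is *a.
Position 1: Angore has r, Sevas has l. Angore preserves r here (none of its changes turn any other segment into r), so the proto-segment is *r.
Position 3: Angore has s, Sevas has k. Sevas preserves k here (none of its changes turn any other segment into k), so the proto-segment is *k.
Verify the candidate proto-form against each daughter:
Angore: *rokisap
  rokisap → rosisap   [palatalisation]
  rosisap (rule 2 does not apply)
  rosisap → rusisap   [vowel merger]
  giving Angore rusisap.
Sevas: *rokisap > rokirap > rokirep > lokilep  (by rhotacism, vowel merger, unconditioned shift)
No other proto-form is consistent with every reflex, so the reconstruction is *rokisap.

*rokisap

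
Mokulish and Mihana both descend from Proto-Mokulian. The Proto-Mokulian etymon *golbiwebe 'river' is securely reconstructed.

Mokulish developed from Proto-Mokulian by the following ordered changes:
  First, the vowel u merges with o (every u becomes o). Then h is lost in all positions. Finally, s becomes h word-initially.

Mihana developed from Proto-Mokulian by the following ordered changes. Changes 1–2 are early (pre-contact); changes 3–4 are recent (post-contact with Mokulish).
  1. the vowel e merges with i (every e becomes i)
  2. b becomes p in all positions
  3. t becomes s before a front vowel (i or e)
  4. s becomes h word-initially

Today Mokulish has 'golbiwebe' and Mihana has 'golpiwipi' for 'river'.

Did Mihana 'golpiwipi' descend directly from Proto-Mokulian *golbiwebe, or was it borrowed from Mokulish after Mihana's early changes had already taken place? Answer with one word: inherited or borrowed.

inherited

If inherited, *golbiwebe would pass through all of Mihana's changes:
Mihana: *golbiwebe > golbiwibi > golpiwipi  (by vowel merger, unconditioned shift)
If borrowed from Mokulish 'golbiwebe' after the early changes, it would undergo only the recent ones:
  rule 3 (palatalisation): no change (golbiwebe)
  rule 4 (debuccalisation): no change (golbiwebe)
  ⇒ as a loan: golbiwebe
Mihana 'golpiwipi' matches the inherited outcome exactly, so it is an inherited cognate, not a loan.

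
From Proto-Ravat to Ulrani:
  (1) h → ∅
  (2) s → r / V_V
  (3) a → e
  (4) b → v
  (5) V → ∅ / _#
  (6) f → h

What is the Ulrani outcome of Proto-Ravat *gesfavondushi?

geshevondur

Ulrani: *gesfavondushi > gesfavondusi > gesfavonduri > gesfevonduri > gesfevondur > geshevondur  (by h-loss, rhotacism, vowel merger, apocope, unconditioned shift)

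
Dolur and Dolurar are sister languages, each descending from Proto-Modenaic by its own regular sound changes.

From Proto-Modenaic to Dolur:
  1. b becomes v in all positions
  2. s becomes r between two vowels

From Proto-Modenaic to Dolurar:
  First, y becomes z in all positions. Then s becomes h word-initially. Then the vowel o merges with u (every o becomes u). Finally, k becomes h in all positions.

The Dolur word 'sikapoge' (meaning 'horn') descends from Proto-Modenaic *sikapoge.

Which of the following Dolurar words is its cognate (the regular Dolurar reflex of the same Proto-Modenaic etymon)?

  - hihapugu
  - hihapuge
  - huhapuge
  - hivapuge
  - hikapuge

Dolurar: start from *sikapoge.
  rule 1: no change — sikapoge
  rule 2 (debuccalisation): sikapoge → hikapoge
  rule 3 (vowel merger): hikapoge → hikapuge
  rule 4 (unconditioned shift): hikapuge → hihapuge
  ⇒ Dolurar hihapuge
Only 'hihapuge' matches the regular Dolurar development of *sikapoge.

hihapuge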